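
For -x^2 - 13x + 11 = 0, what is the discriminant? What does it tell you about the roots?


D = b^2 - 4ac = (-13)^2 - 4(-1)(11) = 169 + 44 = 213
Since D > 0: two distinct irrational roots


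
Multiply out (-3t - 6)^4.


Expand (-3t - 6)^4 by repeated multiplication:
  (-3t - 6)^2 = 9t^2 + 36t + 36
  (-3t - 6)^3 = -27t^3 - 162t^2 - 324t - 216
= 81t^4 + 648t^3 + 1944t^2 + 2592t + 1296


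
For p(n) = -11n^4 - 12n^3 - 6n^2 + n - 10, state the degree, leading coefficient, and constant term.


Highest power of n is 4, with coefficient -11. Constant term is -10.
Degree = 4, leading coefficient = -11, constant term = -10


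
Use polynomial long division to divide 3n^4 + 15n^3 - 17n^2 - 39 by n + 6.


(3n^4 + 15n^3 - 17n^2 - 39) / (n + 6)
Step 1: 3n^3 * (n + 6) = 3n^4 + 18n^3; subtract.
Step 2: -3n^2 * (n + 6) = -3n^3 - 18n^2; subtract.
Step 3: n * (n + 6) = n^2 + 6n; subtract.
Step 4: -6 * (n + 6) = -6n - 36; subtract.
Quotient: 3n^3 - 3n^2 + n - 6, Remainder: -3


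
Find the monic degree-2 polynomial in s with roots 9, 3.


p(s) = (s - 9)(s - 3)
Expand: s^2 - 12s + 27


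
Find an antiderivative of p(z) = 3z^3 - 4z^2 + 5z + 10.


Reverse power rule on each term:
  ∫ 3z^3 dz = (3/4)z^4
  ∫ -4z^2 dz = -(4/3)z^3
  ∫ 5z dz = (5/2)z^2
  ∫ 10 dz = 10z
F(z) = (3/4)z^4 - (4/3)z^3 + (5/2)z^2 + 10z + C


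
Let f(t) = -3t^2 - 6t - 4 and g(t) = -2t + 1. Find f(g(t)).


Substitute g(t) into f:
f(g(t)) = -3*(-2t + 1)^2 + (-6)*(-2t + 1) + (-4)
(-2t + 1)^2 = 4t^2 - 4t + 1
Expand and combine: -12t^2 + 24t - 13


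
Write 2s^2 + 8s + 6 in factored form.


Roots satisfy r1 + r2 = -b/a = -4 and r1*r2 = c/a = 3.
So r1 = -3, r2 = -1.
2s^2 + 8s + 6 = 2(s - r1)(s - r2) = 2(s + 3)(s + 1)


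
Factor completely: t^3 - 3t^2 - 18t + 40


Try integer roots (divisors of 40). t=-4: p(-4)=0.
Divide out (t + 4): quotient is t^2 - 7t + 10.
Factor the quadratic: (t - 5)(t - 2)
Result: (t + 4)(t - 5)(t - 2)


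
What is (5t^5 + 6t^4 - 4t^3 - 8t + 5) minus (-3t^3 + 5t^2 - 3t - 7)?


Distribute the minus sign:
  (5t^5 + 6t^4 - 4t^3 - 8t + 5)
- (-3t^3 + 5t^2 - 3t - 7)
Negate second polynomial: 3t^3 - 5t^2 + 3t + 7
Add: 5t^5 + 6t^4 - t^3 - 5t^2 - 5t + 12


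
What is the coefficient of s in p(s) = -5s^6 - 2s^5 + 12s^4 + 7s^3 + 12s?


Read off the coefficient of s: 12


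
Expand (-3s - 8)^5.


Expand (-3s - 8)^5 by repeated multiplication:
  (-3s - 8)^2 = 9s^2 + 48s + 64
  (-3s - 8)^3 = -27s^3 - 216s^2 - 576s - 512
  (-3s - 8)^4 = 81s^4 + 864s^3 + 3456s^2 + 6144s + 4096
= -243s^5 - 3240s^4 - 17280s^3 - 46080s^2 - 61440s - 32768


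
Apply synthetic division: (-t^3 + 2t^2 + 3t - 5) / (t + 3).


Synthetic division with c = -3. Coefficients: -1, 2, 3, -5
Bring down -1.
  -1 * -3 = 3; 3 + 2 = 5
  5 * -3 = -15; -15 + 3 = -12
  -12 * -3 = 36; 36 - 5 = 31
Quotient: -t^2 + 5t - 12, Remainder: 31


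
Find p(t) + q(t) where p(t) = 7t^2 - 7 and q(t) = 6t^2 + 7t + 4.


Align terms by degree and add:
  7t^2 - 7
+ 6t^2 + 7t + 4
= 13t^2 + 7t - 3


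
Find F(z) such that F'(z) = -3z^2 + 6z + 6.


Reverse power rule on each term:
  ∫ -3z^2 dz = -z^3
  ∫ 6z dz = 3z^2
  ∫ 6 dz = 6z
F(z) = -z^3 + 3z^2 + 6z + C


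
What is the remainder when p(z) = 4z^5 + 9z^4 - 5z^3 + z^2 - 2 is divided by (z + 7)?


By the Remainder Theorem, the remainder equals p(-7):
  4*(-7)^5 = -67228
  9*(-7)^4 = 21609
  -5*(-7)^3 = 1715
  1*(-7)^2 = 49
  0*(-7)^1 = 0
  constant: -2
Sum: -67228 + 21609 + 1715 + 49 + 0 - 2 = -43857


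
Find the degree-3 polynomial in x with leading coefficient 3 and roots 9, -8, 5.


p(x) = 3(x - 9)(x + 8)(x - 5)
Expand: 3x^3 - 18x^2 - 201x + 1080


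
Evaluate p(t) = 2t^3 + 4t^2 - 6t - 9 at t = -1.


Using direct substitution:
  2 * (-1)^3 = -2
  4 * (-1)^2 = 4
  -6 * (-1)^1 = 6
  constant: -9
Sum = -2 + 4 + 6 - 9 = -1


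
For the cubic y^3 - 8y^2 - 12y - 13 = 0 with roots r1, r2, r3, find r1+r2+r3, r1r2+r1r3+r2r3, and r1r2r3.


Monic cubic y^3+by^2+cy+d=0: sum=-b, pairwise sum=c, product=-d.
b=-8, c=-12, d=-13
r1+r2+r3 = 8
r1r2+r1r3+r2r3 = -12
r1r2r3 = 13


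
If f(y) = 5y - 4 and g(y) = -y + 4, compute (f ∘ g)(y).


Substitute g(y) into f:
f(g(y)) = 5*(-y + 4) + (-4)
Expand and combine: -5y + 16


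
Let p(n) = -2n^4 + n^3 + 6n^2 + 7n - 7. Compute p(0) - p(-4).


p(0) = -7
p(-4) = -515
p(0) - p(-4) = -7 + 515 = 508


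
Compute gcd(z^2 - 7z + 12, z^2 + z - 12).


Factor each:
  z^2 - 7z + 12 = (z - 3)(z - 4)
  z^2 + z - 12 = (z - 3)(z + 4)
Common monic factor: z - 3


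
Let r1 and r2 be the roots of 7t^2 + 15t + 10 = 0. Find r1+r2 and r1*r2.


For at^2+bt+c=0: sum = -b/a, product = c/a.
a=7, b=15, c=10
Sum = -(15)/7 = -15/7
Product = (10)/7 = 10/7


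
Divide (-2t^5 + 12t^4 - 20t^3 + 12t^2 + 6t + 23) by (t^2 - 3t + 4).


(-2t^5 + 12t^4 - 20t^3 + 12t^2 + 6t + 23) / (t^2 - 3t + 4)
Step 1: -2t^3 * (t^2 - 3t + 4) = -2t^5 + 6t^4 - 8t^3; subtract.
Step 2: 6t^2 * (t^2 - 3t + 4) = 6t^4 - 18t^3 + 24t^2; subtract.
Step 3: 6t * (t^2 - 3t + 4) = 6t^3 - 18t^2 + 24t; subtract.
Step 4: 6 * (t^2 - 3t + 4) = 6t^2 - 18t + 24; subtract.
Quotient: -2t^3 + 6t^2 + 6t + 6, Remainder: -1


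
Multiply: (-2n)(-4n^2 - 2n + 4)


Distribute each term of the first polynomial:
  (-2n)(-4n^2 - 2n + 4) = 8n^3 + 4n^2 - 8n
Sum: 8n^3 + 4n^2 - 8n


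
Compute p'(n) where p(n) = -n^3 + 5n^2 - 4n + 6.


Apply the power rule term by term:
  d/dn(-n^3) = -3n^2
  d/dn(5n^2) = 10n
  d/dn(-4n) = -4
  d/dn(6) = 0
p'(n) = -3n^2 + 10n - 4


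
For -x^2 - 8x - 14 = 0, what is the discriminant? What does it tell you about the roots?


D = b^2 - 4ac = (-8)^2 - 4(-1)(-14) = 64 - 56 = 8
Since D > 0: two distinct irrational roots


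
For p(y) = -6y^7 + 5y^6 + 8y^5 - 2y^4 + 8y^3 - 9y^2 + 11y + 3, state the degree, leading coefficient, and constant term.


Highest power of y is 7, with coefficient -6. Constant term is 3.
Degree = 7, leading coefficient = -6, constant term = 3


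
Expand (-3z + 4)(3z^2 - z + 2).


Distribute each term of the first polynomial:
  (-3z)(3z^2 - z + 2) = -9z^3 + 3z^2 - 6z
  (4)(3z^2 - z + 2) = 12z^2 - 4z + 8
Sum: -9z^3 + 15z^2 - 10z + 8


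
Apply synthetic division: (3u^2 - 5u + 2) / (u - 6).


Synthetic division with c = 6. Coefficients: 3, -5, 2
Bring down 3.
  3 * 6 = 18; 18 - 5 = 13
  13 * 6 = 78; 78 + 2 = 80
Quotient: 3u + 13, Remainder: 80


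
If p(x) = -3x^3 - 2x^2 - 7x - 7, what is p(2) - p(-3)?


p(2) = -53
p(-3) = 77
p(2) - p(-3) = -53 - 77 = -130


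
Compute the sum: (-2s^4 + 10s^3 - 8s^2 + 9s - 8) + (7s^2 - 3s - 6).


Align terms by degree and add:
  -2s^4 + 10s^3 - 8s^2 + 9s - 8
+ 7s^2 - 3s - 6
= -2s^4 + 10s^3 - s^2 + 6s - 14


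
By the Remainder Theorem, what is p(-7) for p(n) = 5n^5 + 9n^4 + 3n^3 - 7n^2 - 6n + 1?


By the Remainder Theorem, the remainder equals p(-7):
  5*(-7)^5 = -84035
  9*(-7)^4 = 21609
  3*(-7)^3 = -1029
  -7*(-7)^2 = -343
  -6*(-7)^1 = 42
  constant: 1
Sum: -84035 + 21609 - 1029 - 343 + 42 + 1 = -63755


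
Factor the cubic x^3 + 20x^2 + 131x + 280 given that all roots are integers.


Try integer roots (divisors of 280). x=-8: p(-8)=0.
Divide out (x + 8): quotient is x^2 + 12x + 35.
Factor the quadratic: (x + 5)(x + 7)
Result: (x + 8)(x + 5)(x + 7)


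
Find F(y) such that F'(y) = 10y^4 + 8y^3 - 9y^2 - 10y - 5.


Reverse power rule on each term:
  ∫ 10y^4 dy = 2y^5
  ∫ 8y^3 dy = 2y^4
  ∫ -9y^2 dy = -3y^3
  ∫ -10y dy = -5y^2
  ∫ -5 dy = -5y
F(y) = 2y^5 + 2y^4 - 3y^3 - 5y^2 - 5y + C


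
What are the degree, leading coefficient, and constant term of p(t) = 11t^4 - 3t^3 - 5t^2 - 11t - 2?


Highest power of t is 4, with coefficient 11. Constant term is -2.
Degree = 4, leading coefficient = 11, constant term = -2


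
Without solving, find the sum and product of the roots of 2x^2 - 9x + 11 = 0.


For ax^2+bx+c=0: sum = -b/a, product = c/a.
a=2, b=-9, c=11
Sum = -(-9)/2 = 9/2
Product = (11)/2 = 11/2


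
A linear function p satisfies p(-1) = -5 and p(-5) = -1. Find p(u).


p(u) = mu + b. Using p(-1)=-5, p(-5)=-1:
m = (-5 + 1)/(-1 + 5) = -4/4 = -1
b = -5 - m*(-1) = -5 - 1 = -6
p(u) = -u - 6


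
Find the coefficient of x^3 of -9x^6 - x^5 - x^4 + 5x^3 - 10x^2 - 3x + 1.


Read off the coefficient of x^3: 5


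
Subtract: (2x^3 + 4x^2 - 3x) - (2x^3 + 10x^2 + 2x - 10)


Distribute the minus sign:
  (2x^3 + 4x^2 - 3x)
- (2x^3 + 10x^2 + 2x - 10)
Negate second polynomial: -2x^3 - 10x^2 - 2x + 10
Add: -6x^2 - 5x + 10


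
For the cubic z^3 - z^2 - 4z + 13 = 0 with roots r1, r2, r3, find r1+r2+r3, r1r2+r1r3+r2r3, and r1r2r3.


Monic cubic z^3+bz^2+cz+d=0: sum=-b, pairwise sum=c, product=-d.
b=-1, c=-4, d=13
r1+r2+r3 = 1
r1r2+r1r3+r2r3 = -4
r1r2r3 = -13


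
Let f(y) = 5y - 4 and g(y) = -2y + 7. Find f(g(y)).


Substitute g(y) into f:
f(g(y)) = 5*(-2y + 7) + (-4)
Expand and combine: -10y + 31


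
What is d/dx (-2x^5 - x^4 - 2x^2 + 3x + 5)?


Apply the power rule term by term:
  d/dx(-2x^5) = -10x^4
  d/dx(-x^4) = -4x^3
  d/dx(-2x^2) = -4x
  d/dx(3x) = 3
  d/dx(5) = 0
p'(x) = -10x^4 - 4x^3 - 4x + 3


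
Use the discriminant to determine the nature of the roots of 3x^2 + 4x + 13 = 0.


D = b^2 - 4ac = (4)^2 - 4(3)(13) = 16 - 156 = -140
Since D < 0: two complex conjugate roots (no real roots)


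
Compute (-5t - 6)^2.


Expand (-5t - 6)^2 by repeated multiplication:
= 25t^2 + 60t + 36


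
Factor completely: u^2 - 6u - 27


Roots satisfy r1 + r2 = -b/a = 6 and r1*r2 = c/a = -27.
So r1 = -3, r2 = 9.
u^2 - 6u - 27 = (u - r1)(u - r2) = (u + 3)(u - 9)


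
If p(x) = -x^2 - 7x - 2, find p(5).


Using direct substitution:
  -1 * (5)^2 = -25
  -7 * (5)^1 = -35
  constant: -2
Sum = -25 - 35 - 2 = -62


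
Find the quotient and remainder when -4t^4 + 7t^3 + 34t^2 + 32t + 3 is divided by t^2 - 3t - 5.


(-4t^4 + 7t^3 + 34t^2 + 32t + 3) / (t^2 - 3t - 5)
Step 1: -4t^2 * (t^2 - 3t - 5) = -4t^4 + 12t^3 + 20t^2; subtract.
Step 2: -5t * (t^2 - 3t - 5) = -5t^3 + 15t^2 + 25t; subtract.
Step 3: -1 * (t^2 - 3t - 5) = -t^2 + 3t + 5; subtract.
Quotient: -4t^2 - 5t - 1, Remainder: 4t - 2


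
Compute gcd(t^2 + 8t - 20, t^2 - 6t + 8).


Factor each:
  t^2 + 8t - 20 = (t - 2)(t + 10)
  t^2 - 6t + 8 = (t - 2)(t - 4)
Common monic factor: t - 2


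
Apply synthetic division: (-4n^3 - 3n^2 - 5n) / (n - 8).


Synthetic division with c = 8. Coefficients: -4, -3, -5, 0
Bring down -4.
  -4 * 8 = -32; -32 - 3 = -35
  -35 * 8 = -280; -280 - 5 = -285
  -285 * 8 = -2280; -2280 + 0 = -2280
Quotient: -4n^2 - 35n - 285, Remainder: -2280


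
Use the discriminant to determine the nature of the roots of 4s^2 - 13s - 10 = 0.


D = b^2 - 4ac = (-13)^2 - 4(4)(-10) = 169 + 160 = 329
Since D > 0: two distinct irrational roots


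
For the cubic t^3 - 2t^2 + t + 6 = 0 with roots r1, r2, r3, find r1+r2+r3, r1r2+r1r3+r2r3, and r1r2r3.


Monic cubic t^3+bt^2+ct+d=0: sum=-b, pairwise sum=c, product=-d.
b=-2, c=1, d=6
r1+r2+r3 = 2
r1r2+r1r3+r2r3 = 1
r1r2r3 = -6


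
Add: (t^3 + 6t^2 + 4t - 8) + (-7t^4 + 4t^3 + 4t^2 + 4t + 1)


Align terms by degree and add:
  t^3 + 6t^2 + 4t - 8
  -7t^4 + 4t^3 + 4t^2 + 4t + 1
= -7t^4 + 5t^3 + 10t^2 + 8t - 7


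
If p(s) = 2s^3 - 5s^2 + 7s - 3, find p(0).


Using direct substitution:
  2 * (0)^3 = 0
  -5 * (0)^2 = 0
  7 * (0)^1 = 0
  constant: -3
Sum = 0 + 0 + 0 - 3 = -3


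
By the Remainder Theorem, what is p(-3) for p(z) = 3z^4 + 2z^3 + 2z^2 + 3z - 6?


By the Remainder Theorem, the remainder equals p(-3):
  3*(-3)^4 = 243
  2*(-3)^3 = -54
  2*(-3)^2 = 18
  3*(-3)^1 = -9
  constant: -6
Sum: 243 - 54 + 18 - 9 - 6 = 192


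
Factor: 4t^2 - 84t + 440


Roots satisfy r1 + r2 = -b/a = 21 and r1*r2 = c/a = 110.
So r1 = 10, r2 = 11.
4t^2 - 84t + 440 = 4(t - r1)(t - r2) = 4(t - 10)(t - 11)


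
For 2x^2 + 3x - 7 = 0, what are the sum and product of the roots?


For ax^2+bx+c=0: sum = -b/a, product = c/a.
a=2, b=3, c=-7
Sum = -(3)/2 = -3/2
Product = (-7)/2 = -7/2


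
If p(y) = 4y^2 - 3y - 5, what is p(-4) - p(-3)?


p(-4) = 71
p(-3) = 40
p(-4) - p(-3) = 71 - 40 = 31


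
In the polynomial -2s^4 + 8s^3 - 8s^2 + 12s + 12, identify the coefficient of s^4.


Read off the coefficient of s^4: -2


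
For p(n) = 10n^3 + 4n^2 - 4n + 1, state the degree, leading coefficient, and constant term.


Highest power of n is 3, with coefficient 10. Constant term is 1.
Degree = 3, leading coefficient = 10, constant term = 1


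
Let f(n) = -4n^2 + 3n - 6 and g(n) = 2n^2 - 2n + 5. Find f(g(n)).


Substitute g(n) into f:
f(g(n)) = -4*(2n^2 - 2n + 5)^2 + 3*(2n^2 - 2n + 5) + (-6)
(2n^2 - 2n + 5)^2 = 4n^4 - 8n^3 + 24n^2 - 20n + 25
Expand and combine: -16n^4 + 32n^3 - 90n^2 + 74n - 91


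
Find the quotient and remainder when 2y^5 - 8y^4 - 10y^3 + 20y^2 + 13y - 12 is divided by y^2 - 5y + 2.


(2y^5 - 8y^4 - 10y^3 + 20y^2 + 13y - 12) / (y^2 - 5y + 2)
Step 1: 2y^3 * (y^2 - 5y + 2) = 2y^5 - 10y^4 + 4y^3; subtract.
Step 2: 2y^2 * (y^2 - 5y + 2) = 2y^4 - 10y^3 + 4y^2; subtract.
Step 3: -4y * (y^2 - 5y + 2) = -4y^3 + 20y^2 - 8y; subtract.
Step 4: -4 * (y^2 - 5y + 2) = -4y^2 + 20y - 8; subtract.
Quotient: 2y^3 + 2y^2 - 4y - 4, Remainder: y - 4


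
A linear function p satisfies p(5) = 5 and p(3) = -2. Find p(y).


p(y) = my + b. Using p(5)=5, p(3)=-2:
m = (5 + 2)/(5 - 3) = 7/2 = 7/2
b = 5 - m*(5) = 5 - 35/2 = -25/2
p(y) = (7/2)y - (25/2)


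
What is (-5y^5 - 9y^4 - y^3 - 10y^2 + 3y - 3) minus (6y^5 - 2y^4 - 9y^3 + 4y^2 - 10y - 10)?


Distribute the minus sign:
  (-5y^5 - 9y^4 - y^3 - 10y^2 + 3y - 3)
- (6y^5 - 2y^4 - 9y^3 + 4y^2 - 10y - 10)
Negate second polynomial: -6y^5 + 2y^4 + 9y^3 - 4y^2 + 10y + 10
Add: -11y^5 - 7y^4 + 8y^3 - 14y^2 + 13y + 7


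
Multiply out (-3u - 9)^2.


Expand (-3u - 9)^2 by repeated multiplication:
= 9u^2 + 54u + 81


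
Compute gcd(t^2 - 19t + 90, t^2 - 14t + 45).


Factor each:
  t^2 - 19t + 90 = (t - 9)(t - 10)
  t^2 - 14t + 45 = (t - 9)(t - 5)
Common monic factor: t - 9


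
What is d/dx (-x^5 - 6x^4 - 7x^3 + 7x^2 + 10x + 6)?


Apply the power rule term by term:
  d/dx(-x^5) = -5x^4
  d/dx(-6x^4) = -24x^3
  d/dx(-7x^3) = -21x^2
  d/dx(7x^2) = 14x
  d/dx(10x) = 10
  d/dx(6) = 0
p'(x) = -5x^4 - 24x^3 - 21x^2 + 14x + 10


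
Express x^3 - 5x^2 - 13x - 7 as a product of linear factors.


Try integer roots (divisors of -7). x=7: p(7)=0.
Divide out (x - 7): quotient is x^2 + 2x + 1.
Factor the quadratic: (x + 1)(x + 1)
Result: (x - 7)(x + 1)(x + 1)


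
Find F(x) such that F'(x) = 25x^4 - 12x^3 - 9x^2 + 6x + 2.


Reverse power rule on each term:
  ∫ 25x^4 dx = 5x^5
  ∫ -12x^3 dx = -3x^4
  ∫ -9x^2 dx = -3x^3
  ∫ 6x dx = 3x^2
  ∫ 2 dx = 2x
F(x) = 5x^5 - 3x^4 - 3x^3 + 3x^2 + 2x + C


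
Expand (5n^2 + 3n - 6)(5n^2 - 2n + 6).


Distribute each term of the first polynomial:
  (5n^2)(5n^2 - 2n + 6) = 25n^4 - 10n^3 + 30n^2
  (3n)(5n^2 - 2n + 6) = 15n^3 - 6n^2 + 18n
  (-6)(5n^2 - 2n + 6) = -30n^2 + 12n - 36
Sum: 25n^4 + 5n^3 - 6n^2 + 30n - 36


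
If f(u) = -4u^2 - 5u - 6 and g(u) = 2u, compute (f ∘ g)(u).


Substitute g(u) into f:
f(g(u)) = -4*(2u)^2 + (-5)*(2u) + (-6)
(2u)^2 = 4u^2
Expand and combine: -16u^2 - 10u - 6


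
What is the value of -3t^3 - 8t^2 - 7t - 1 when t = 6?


Using direct substitution:
  -3 * (6)^3 = -648
  -8 * (6)^2 = -288
  -7 * (6)^1 = -42
  constant: -1
Sum = -648 - 288 - 42 - 1 = -979


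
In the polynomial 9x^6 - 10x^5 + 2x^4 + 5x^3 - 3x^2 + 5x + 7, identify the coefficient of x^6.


Read off the coefficient of x^6: 9


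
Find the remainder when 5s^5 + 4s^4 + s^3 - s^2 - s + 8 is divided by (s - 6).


By the Remainder Theorem, the remainder equals p(6):
  5*(6)^5 = 38880
  4*(6)^4 = 5184
  1*(6)^3 = 216
  -1*(6)^2 = -36
  -1*(6)^1 = -6
  constant: 8
Sum: 38880 + 5184 + 216 - 36 - 6 + 8 = 44246


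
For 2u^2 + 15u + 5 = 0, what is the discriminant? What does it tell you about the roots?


D = b^2 - 4ac = (15)^2 - 4(2)(5) = 225 - 40 = 185
Since D > 0: two distinct irrational roots


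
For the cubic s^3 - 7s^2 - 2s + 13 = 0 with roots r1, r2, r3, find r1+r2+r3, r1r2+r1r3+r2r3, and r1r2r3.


Monic cubic s^3+bs^2+cs+d=0: sum=-b, pairwise sum=c, product=-d.
b=-7, c=-2, d=13
r1+r2+r3 = 7
r1r2+r1r3+r2r3 = -2
r1r2r3 = -13


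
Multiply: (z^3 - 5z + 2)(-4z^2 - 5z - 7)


Distribute each term of the first polynomial:
  (z^3)(-4z^2 - 5z - 7) = -4z^5 - 5z^4 - 7z^3
  (-5z)(-4z^2 - 5z - 7) = 20z^3 + 25z^2 + 35z
  (2)(-4z^2 - 5z - 7) = -8z^2 - 10z - 14
Sum: -4z^5 - 5z^4 + 13z^3 + 17z^2 + 25z - 14


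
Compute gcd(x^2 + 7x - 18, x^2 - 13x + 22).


Factor each:
  x^2 + 7x - 18 = (x - 2)(x + 9)
  x^2 - 13x + 22 = (x - 2)(x - 11)
Common monic factor: x - 2


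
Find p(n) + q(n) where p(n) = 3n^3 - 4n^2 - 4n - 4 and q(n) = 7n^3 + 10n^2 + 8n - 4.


Align terms by degree and add:
  3n^3 - 4n^2 - 4n - 4
+ 7n^3 + 10n^2 + 8n - 4
= 10n^3 + 6n^2 + 4n - 8


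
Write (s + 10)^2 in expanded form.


Expand (s + 10)^2 by repeated multiplication:
= s^2 + 20s + 100


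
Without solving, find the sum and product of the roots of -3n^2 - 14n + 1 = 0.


For an^2+bn+c=0: sum = -b/a, product = c/a.
a=-3, b=-14, c=1
Sum = -(-14)/-3 = -14/3
Product = (1)/-3 = -1/3


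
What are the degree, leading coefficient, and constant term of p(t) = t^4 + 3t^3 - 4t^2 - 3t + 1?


Highest power of t is 4, with coefficient 1. Constant term is 1.
Degree = 4, leading coefficient = 1, constant term = 1


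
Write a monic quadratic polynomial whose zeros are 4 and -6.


p(y) = (y - 4)(y + 6)
Expand: y^2 + 2y - 24


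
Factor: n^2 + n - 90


Roots satisfy r1 + r2 = -b/a = -1 and r1*r2 = c/a = -90.
So r1 = 9, r2 = -10.
n^2 + n - 90 = (n - r1)(n - r2) = (n - 9)(n + 10)


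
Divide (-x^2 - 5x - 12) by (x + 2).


(-x^2 - 5x - 12) / (x + 2)
Step 1: -x * (x + 2) = -x^2 - 2x; subtract.
Step 2: -3 * (x + 2) = -3x - 6; subtract.
Quotient: -x - 3, Remainder: -6


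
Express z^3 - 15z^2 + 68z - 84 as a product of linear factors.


Try integer roots (divisors of -84). z=7: p(7)=0.
Divide out (z - 7): quotient is z^2 - 8z + 12.
Factor the quadratic: (z - 6)(z - 2)
Result: (z - 7)(z - 6)(z - 2)


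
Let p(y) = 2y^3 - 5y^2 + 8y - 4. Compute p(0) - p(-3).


p(0) = -4
p(-3) = -127
p(0) - p(-3) = -4 + 127 = 123


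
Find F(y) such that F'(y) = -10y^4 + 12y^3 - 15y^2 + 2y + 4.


Reverse power rule on each term:
  ∫ -10y^4 dy = -2y^5
  ∫ 12y^3 dy = 3y^4
  ∫ -15y^2 dy = -5y^3
  ∫ 2y dy = y^2
  ∫ 4 dy = 4y
F(y) = -2y^5 + 3y^4 - 5y^3 + y^2 + 4y + C


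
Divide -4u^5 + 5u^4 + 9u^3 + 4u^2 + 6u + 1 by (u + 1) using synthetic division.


Synthetic division with c = -1. Coefficients: -4, 5, 9, 4, 6, 1
Bring down -4.
  -4 * -1 = 4; 4 + 5 = 9
  9 * -1 = -9; -9 + 9 = 0
  0 * -1 = 0; 0 + 4 = 4
  4 * -1 = -4; -4 + 6 = 2
  2 * -1 = -2; -2 + 1 = -1
Quotient: -4u^4 + 9u^3 + 4u + 2, Remainder: -1


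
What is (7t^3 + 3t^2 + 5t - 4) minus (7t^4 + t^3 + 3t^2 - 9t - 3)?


Distribute the minus sign:
  (7t^3 + 3t^2 + 5t - 4)
- (7t^4 + t^3 + 3t^2 - 9t - 3)
Negate second polynomial: -7t^4 - t^3 - 3t^2 + 9t + 3
Add: -7t^4 + 6t^3 + 14t - 1


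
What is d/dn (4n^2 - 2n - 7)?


Apply the power rule term by term:
  d/dn(4n^2) = 8n
  d/dn(-2n) = -2
  d/dn(-7) = 0
p'(n) = 8n - 2


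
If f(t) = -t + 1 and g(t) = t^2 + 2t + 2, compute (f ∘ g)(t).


Substitute g(t) into f:
f(g(t)) = -1*(t^2 + 2t + 2) + 1
Expand and combine: -t^2 - 2t - 1


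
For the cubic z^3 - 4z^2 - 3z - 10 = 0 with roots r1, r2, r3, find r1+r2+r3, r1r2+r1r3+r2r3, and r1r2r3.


Monic cubic z^3+bz^2+cz+d=0: sum=-b, pairwise sum=c, product=-d.
b=-4, c=-3, d=-10
r1+r2+r3 = 4
r1r2+r1r3+r2r3 = -3
r1r2r3 = 10


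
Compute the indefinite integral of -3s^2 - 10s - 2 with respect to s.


Reverse power rule on each term:
  ∫ -3s^2 ds = -s^3
  ∫ -10s ds = -5s^2
  ∫ -2 ds = -2s
F(s) = -s^3 - 5s^2 - 2s + C


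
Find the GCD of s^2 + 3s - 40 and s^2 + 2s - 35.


Factor each:
  s^2 + 3s - 40 = (s - 5)(s + 8)
  s^2 + 2s - 35 = (s - 5)(s + 7)
Common monic factor: s - 5


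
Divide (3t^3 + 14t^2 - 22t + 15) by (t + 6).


(3t^3 + 14t^2 - 22t + 15) / (t + 6)
Step 1: 3t^2 * (t + 6) = 3t^3 + 18t^2; subtract.
Step 2: -4t * (t + 6) = -4t^2 - 24t; subtract.
Step 3: 2 * (t + 6) = 2t + 12; subtract.
Quotient: 3t^2 - 4t + 2, Remainder: 3


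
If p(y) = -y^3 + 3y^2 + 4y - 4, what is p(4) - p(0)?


p(4) = -4
p(0) = -4
p(4) - p(0) = -4 + 4 = 0


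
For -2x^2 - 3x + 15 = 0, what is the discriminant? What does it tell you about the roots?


D = b^2 - 4ac = (-3)^2 - 4(-2)(15) = 9 + 120 = 129
Since D > 0: two distinct irrational roots


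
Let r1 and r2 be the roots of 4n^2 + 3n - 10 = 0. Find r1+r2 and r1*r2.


For an^2+bn+c=0: sum = -b/a, product = c/a.
a=4, b=3, c=-10
Sum = -(3)/4 = -3/4
Product = (-10)/4 = -5/2


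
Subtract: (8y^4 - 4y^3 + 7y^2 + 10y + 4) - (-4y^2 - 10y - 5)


Distribute the minus sign:
  (8y^4 - 4y^3 + 7y^2 + 10y + 4)
- (-4y^2 - 10y - 5)
Negate second polynomial: 4y^2 + 10y + 5
Add: 8y^4 - 4y^3 + 11y^2 + 20y + 9


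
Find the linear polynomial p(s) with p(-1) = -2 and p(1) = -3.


p(s) = ms + b. Using p(-1)=-2, p(1)=-3:
m = (-2 + 3)/(-1 - 1) = 1/-2 = -1/2
b = -2 - m*(-1) = -2 - 1/2 = -5/2
p(s) = -(1/2)s - (5/2)


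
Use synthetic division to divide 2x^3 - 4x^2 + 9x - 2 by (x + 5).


Synthetic division with c = -5. Coefficients: 2, -4, 9, -2
Bring down 2.
  2 * -5 = -10; -10 - 4 = -14
  -14 * -5 = 70; 70 + 9 = 79
  79 * -5 = -395; -395 - 2 = -397
Quotient: 2x^2 - 14x + 79, Remainder: -397


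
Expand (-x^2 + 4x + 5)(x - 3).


Distribute each term of the first polynomial:
  (-x^2)(x - 3) = -x^3 + 3x^2
  (4x)(x - 3) = 4x^2 - 12x
  (5)(x - 3) = 5x - 15
Sum: -x^3 + 7x^2 - 7x - 15


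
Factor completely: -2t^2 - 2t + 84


Roots satisfy r1 + r2 = -b/a = -1 and r1*r2 = c/a = -42.
So r1 = -7, r2 = 6.
-2t^2 - 2t + 84 = -2(t - r1)(t - r2) = -2(t + 7)(t - 6)


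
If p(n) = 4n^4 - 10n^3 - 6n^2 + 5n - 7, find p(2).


Using direct substitution:
  4 * (2)^4 = 64
  -10 * (2)^3 = -80
  -6 * (2)^2 = -24
  5 * (2)^1 = 10
  constant: -7
Sum = 64 - 80 - 24 + 10 - 7 = -37


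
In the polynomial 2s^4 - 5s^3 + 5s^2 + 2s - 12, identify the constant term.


Read off the constant term: -12


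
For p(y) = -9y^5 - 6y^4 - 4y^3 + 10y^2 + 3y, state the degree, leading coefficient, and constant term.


Highest power of y is 5, with coefficient -9. Constant term is 0.
Degree = 5, leading coefficient = -9, constant term = 0


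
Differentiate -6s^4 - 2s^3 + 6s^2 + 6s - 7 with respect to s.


Apply the power rule term by term:
  d/ds(-6s^4) = -24s^3
  d/ds(-2s^3) = -6s^2
  d/ds(6s^2) = 12s
  d/ds(6s) = 6
  d/ds(-7) = 0
p'(s) = -24s^3 - 6s^2 + 12s + 6


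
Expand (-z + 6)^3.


Expand (-z + 6)^3 by repeated multiplication:
  (-z + 6)^2 = z^2 - 12z + 36
= -z^3 + 18z^2 - 108z + 216


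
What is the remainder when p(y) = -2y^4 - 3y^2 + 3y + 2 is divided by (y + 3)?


By the Remainder Theorem, the remainder equals p(-3):
  -2*(-3)^4 = -162
  0*(-3)^3 = 0
  -3*(-3)^2 = -27
  3*(-3)^1 = -9
  constant: 2
Sum: -162 + 0 - 27 - 9 + 2 = -196


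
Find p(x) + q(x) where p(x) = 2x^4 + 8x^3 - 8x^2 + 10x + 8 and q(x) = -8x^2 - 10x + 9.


Align terms by degree and add:
  2x^4 + 8x^3 - 8x^2 + 10x + 8
  -8x^2 - 10x + 9
= 2x^4 + 8x^3 - 16x^2 + 17


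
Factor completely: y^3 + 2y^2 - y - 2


Try integer roots (divisors of -2). y=1: p(1)=0.
Divide out (y - 1): quotient is y^2 + 3y + 2.
Factor the quadratic: (y + 1)(y + 2)
Result: (y - 1)(y + 1)(y + 2)


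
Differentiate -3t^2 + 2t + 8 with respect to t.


Apply the power rule term by term:
  d/dt(-3t^2) = -6t
  d/dt(2t) = 2
  d/dt(8) = 0
p'(t) = -6t + 2


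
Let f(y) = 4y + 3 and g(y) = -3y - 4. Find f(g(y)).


Substitute g(y) into f:
f(g(y)) = 4*(-3y - 4) + 3
Expand and combine: -12y - 13


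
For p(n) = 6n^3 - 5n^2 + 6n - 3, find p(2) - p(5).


p(2) = 37
p(5) = 652
p(2) - p(5) = 37 - 652 = -615


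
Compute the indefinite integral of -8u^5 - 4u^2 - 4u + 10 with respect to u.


Reverse power rule on each term:
  ∫ -8u^5 du = -(4/3)u^6
  ∫ -4u^2 du = -(4/3)u^3
  ∫ -4u du = -2u^2
  ∫ 10 du = 10u
F(u) = -(4/3)u^6 - (4/3)u^3 - 2u^2 + 10u + C


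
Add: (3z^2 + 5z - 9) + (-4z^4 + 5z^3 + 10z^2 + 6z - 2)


Align terms by degree and add:
  3z^2 + 5z - 9
  -4z^4 + 5z^3 + 10z^2 + 6z - 2
= -4z^4 + 5z^3 + 13z^2 + 11z - 11


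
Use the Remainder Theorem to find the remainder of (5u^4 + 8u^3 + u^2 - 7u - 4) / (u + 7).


By the Remainder Theorem, the remainder equals p(-7):
  5*(-7)^4 = 12005
  8*(-7)^3 = -2744
  1*(-7)^2 = 49
  -7*(-7)^1 = 49
  constant: -4
Sum: 12005 - 2744 + 49 + 49 - 4 = 9355


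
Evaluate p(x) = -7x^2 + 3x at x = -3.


Using direct substitution:
  -7 * (-3)^2 = -63
  3 * (-3)^1 = -9
  constant: 0
Sum = -63 - 9 + 0 = -72


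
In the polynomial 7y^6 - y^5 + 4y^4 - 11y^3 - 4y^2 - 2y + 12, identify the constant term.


Read off the constant term: 12


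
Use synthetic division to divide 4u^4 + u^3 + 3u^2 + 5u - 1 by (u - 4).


Synthetic division with c = 4. Coefficients: 4, 1, 3, 5, -1
Bring down 4.
  4 * 4 = 16; 16 + 1 = 17
  17 * 4 = 68; 68 + 3 = 71
  71 * 4 = 284; 284 + 5 = 289
  289 * 4 = 1156; 1156 - 1 = 1155
Quotient: 4u^3 + 17u^2 + 71u + 289, Remainder: 1155


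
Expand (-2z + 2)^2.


Expand (-2z + 2)^2 by repeated multiplication:
= 4z^2 - 8z + 4


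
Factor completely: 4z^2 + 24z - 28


Roots satisfy r1 + r2 = -b/a = -6 and r1*r2 = c/a = -7.
So r1 = -7, r2 = 1.
4z^2 + 24z - 28 = 4(z - r1)(z - r2) = 4(z + 7)(z - 1)


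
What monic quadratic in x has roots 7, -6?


p(x) = (x - 7)(x + 6)
Expand: x^2 - x - 42


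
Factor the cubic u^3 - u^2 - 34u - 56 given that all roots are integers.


Try integer roots (divisors of -56). u=-2: p(-2)=0.
Divide out (u + 2): quotient is u^2 - 3u - 28.
Factor the quadratic: (u - 7)(u + 4)
Result: (u + 2)(u - 7)(u + 4)


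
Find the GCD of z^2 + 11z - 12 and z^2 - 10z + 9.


Factor each:
  z^2 + 11z - 12 = (z - 1)(z + 12)
  z^2 - 10z + 9 = (z - 1)(z - 9)
Common monic factor: z - 1


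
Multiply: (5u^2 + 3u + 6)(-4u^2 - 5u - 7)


Distribute each term of the first polynomial:
  (5u^2)(-4u^2 - 5u - 7) = -20u^4 - 25u^3 - 35u^2
  (3u)(-4u^2 - 5u - 7) = -12u^3 - 15u^2 - 21u
  (6)(-4u^2 - 5u - 7) = -24u^2 - 30u - 42
Sum: -20u^4 - 37u^3 - 74u^2 - 51u - 42


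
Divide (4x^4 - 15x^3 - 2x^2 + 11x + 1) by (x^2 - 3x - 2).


(4x^4 - 15x^3 - 2x^2 + 11x + 1) / (x^2 - 3x - 2)
Step 1: 4x^2 * (x^2 - 3x - 2) = 4x^4 - 12x^3 - 8x^2; subtract.
Step 2: -3x * (x^2 - 3x - 2) = -3x^3 + 9x^2 + 6x; subtract.
Step 3: -3 * (x^2 - 3x - 2) = -3x^2 + 9x + 6; subtract.
Quotient: 4x^2 - 3x - 3, Remainder: -4x - 5


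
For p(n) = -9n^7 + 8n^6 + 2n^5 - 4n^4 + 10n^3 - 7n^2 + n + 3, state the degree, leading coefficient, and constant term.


Highest power of n is 7, with coefficient -9. Constant term is 3.
Degree = 7, leading coefficient = -9, constant term = 3


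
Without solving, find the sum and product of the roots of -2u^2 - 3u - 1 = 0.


For au^2+bu+c=0: sum = -b/a, product = c/a.
a=-2, b=-3, c=-1
Sum = -(-3)/-2 = -3/2
Product = (-1)/-2 = 1/2


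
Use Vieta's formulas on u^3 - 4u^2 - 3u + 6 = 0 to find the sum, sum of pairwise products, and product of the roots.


Monic cubic u^3+bu^2+cu+d=0: sum=-b, pairwise sum=c, product=-d.
b=-4, c=-3, d=6
r1+r2+r3 = 4
r1r2+r1r3+r2r3 = -3
r1r2r3 = -6


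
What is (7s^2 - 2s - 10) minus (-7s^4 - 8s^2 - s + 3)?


Distribute the minus sign:
  (7s^2 - 2s - 10)
- (-7s^4 - 8s^2 - s + 3)
Negate second polynomial: 7s^4 + 8s^2 + s - 3
Add: 7s^4 + 15s^2 - s - 13


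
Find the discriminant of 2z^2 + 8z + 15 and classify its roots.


D = b^2 - 4ac = (8)^2 - 4(2)(15) = 64 - 120 = -56
Since D < 0: two complex conjugate roots (no real roots)


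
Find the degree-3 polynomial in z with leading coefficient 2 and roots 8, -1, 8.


p(z) = 2(z - 8)(z + 1)(z - 8)
Expand: 2z^3 - 30z^2 + 96z + 128


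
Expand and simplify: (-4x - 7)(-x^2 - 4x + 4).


Distribute each term of the first polynomial:
  (-4x)(-x^2 - 4x + 4) = 4x^3 + 16x^2 - 16x
  (-7)(-x^2 - 4x + 4) = 7x^2 + 28x - 28
Sum: 4x^3 + 23x^2 + 12x - 28


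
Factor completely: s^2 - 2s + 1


Roots satisfy r1 + r2 = -b/a = 2 and r1*r2 = c/a = 1.
So r1 = 1, r2 = 1.
s^2 - 2s + 1 = (s - r1)(s - r2) = (s - 1)(s - 1)


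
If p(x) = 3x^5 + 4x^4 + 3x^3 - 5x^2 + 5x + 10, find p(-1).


Using direct substitution:
  3 * (-1)^5 = -3
  4 * (-1)^4 = 4
  3 * (-1)^3 = -3
  -5 * (-1)^2 = -5
  5 * (-1)^1 = -5
  constant: 10
Sum = -3 + 4 - 3 - 5 - 5 + 10 = -2


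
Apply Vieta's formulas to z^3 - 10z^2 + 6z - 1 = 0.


Monic cubic z^3+bz^2+cz+d=0: sum=-b, pairwise sum=c, product=-d.
b=-10, c=6, d=-1
r1+r2+r3 = 10
r1r2+r1r3+r2r3 = 6
r1r2r3 = 1


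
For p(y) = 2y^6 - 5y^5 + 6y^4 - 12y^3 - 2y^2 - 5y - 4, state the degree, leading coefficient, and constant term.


Highest power of y is 6, with coefficient 2. Constant term is -4.
Degree = 6, leading coefficient = 2, constant term = -4


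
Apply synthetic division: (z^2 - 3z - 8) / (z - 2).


Synthetic division with c = 2. Coefficients: 1, -3, -8
Bring down 1.
  1 * 2 = 2; 2 - 3 = -1
  -1 * 2 = -2; -2 - 8 = -10
Quotient: z - 1, Remainder: -10


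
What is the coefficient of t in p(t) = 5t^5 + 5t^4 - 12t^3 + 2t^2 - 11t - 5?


Read off the coefficient of t: -11


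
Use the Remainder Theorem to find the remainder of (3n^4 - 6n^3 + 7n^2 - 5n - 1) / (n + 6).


By the Remainder Theorem, the remainder equals p(-6):
  3*(-6)^4 = 3888
  -6*(-6)^3 = 1296
  7*(-6)^2 = 252
  -5*(-6)^1 = 30
  constant: -1
Sum: 3888 + 1296 + 252 + 30 - 1 = 5465


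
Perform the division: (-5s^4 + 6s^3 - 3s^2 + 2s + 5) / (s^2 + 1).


(-5s^4 + 6s^3 - 3s^2 + 2s + 5) / (s^2 + 1)
Step 1: -5s^2 * (s^2 + 1) = -5s^4 - 5s^2; subtract.
Step 2: 6s * (s^2 + 1) = 6s^3 + 6s; subtract.
Step 3: 2 * (s^2 + 1) = 2s^2 + 2; subtract.
Quotient: -5s^2 + 6s + 2, Remainder: -4s + 3


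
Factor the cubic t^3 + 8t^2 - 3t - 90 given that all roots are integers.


Try integer roots (divisors of -90). t=-5: p(-5)=0.
Divide out (t + 5): quotient is t^2 + 3t - 18.
Factor the quadratic: (t + 6)(t - 3)
Result: (t + 5)(t + 6)(t - 3)


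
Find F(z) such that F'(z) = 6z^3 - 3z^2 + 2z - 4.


Reverse power rule on each term:
  ∫ 6z^3 dz = (3/2)z^4
  ∫ -3z^2 dz = -z^3
  ∫ 2z dz = z^2
  ∫ -4 dz = -4z
F(z) = (3/2)z^4 - z^3 + z^2 - 4z + C


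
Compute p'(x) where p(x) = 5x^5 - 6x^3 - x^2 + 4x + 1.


Apply the power rule term by term:
  d/dx(5x^5) = 25x^4
  d/dx(-6x^3) = -18x^2
  d/dx(-x^2) = -2x
  d/dx(4x) = 4
  d/dx(1) = 0
p'(x) = 25x^4 - 18x^2 - 2x + 4


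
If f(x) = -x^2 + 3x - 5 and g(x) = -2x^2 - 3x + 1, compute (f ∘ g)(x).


Substitute g(x) into f:
f(g(x)) = -1*(-2x^2 - 3x + 1)^2 + 3*(-2x^2 - 3x + 1) + (-5)
(-2x^2 - 3x + 1)^2 = 4x^4 + 12x^3 + 5x^2 - 6x + 1
Expand and combine: -4x^4 - 12x^3 - 11x^2 - 3x - 3


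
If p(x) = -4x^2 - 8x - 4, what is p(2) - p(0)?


p(2) = -36
p(0) = -4
p(2) - p(0) = -36 + 4 = -32


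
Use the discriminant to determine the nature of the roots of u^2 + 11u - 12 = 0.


D = b^2 - 4ac = (11)^2 - 4(1)(-12) = 121 + 48 = 169
Since D > 0: two distinct rational roots


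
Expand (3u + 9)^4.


Expand (3u + 9)^4 by repeated multiplication:
  (3u + 9)^2 = 9u^2 + 54u + 81
  (3u + 9)^3 = 27u^3 + 243u^2 + 729u + 729
= 81u^4 + 972u^3 + 4374u^2 + 8748u + 6561


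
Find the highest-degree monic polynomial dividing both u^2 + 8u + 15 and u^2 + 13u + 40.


Factor each:
  u^2 + 8u + 15 = (u + 5)(u + 3)
  u^2 + 13u + 40 = (u + 5)(u + 8)
Common monic factor: u + 5


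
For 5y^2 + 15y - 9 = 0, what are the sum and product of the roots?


For ay^2+by+c=0: sum = -b/a, product = c/a.
a=5, b=15, c=-9
Sum = -(15)/5 = -3
Product = (-9)/5 = -9/5


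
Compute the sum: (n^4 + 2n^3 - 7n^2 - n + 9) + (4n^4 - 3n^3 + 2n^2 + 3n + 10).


Align terms by degree and add:
  n^4 + 2n^3 - 7n^2 - n + 9
+ 4n^4 - 3n^3 + 2n^2 + 3n + 10
= 5n^4 - n^3 - 5n^2 + 2n + 19


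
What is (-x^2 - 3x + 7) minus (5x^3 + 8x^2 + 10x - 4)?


Distribute the minus sign:
  (-x^2 - 3x + 7)
- (5x^3 + 8x^2 + 10x - 4)
Negate second polynomial: -5x^3 - 8x^2 - 10x + 4
Add: -5x^3 - 9x^2 - 13x + 11


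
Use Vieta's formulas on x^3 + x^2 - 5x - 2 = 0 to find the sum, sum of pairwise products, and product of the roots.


Monic cubic x^3+bx^2+cx+d=0: sum=-b, pairwise sum=c, product=-d.
b=1, c=-5, d=-2
r1+r2+r3 = -1
r1r2+r1r3+r2r3 = -5
r1r2r3 = 2


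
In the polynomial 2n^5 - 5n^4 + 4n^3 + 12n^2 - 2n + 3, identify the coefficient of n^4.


Read off the coefficient of n^4: -5


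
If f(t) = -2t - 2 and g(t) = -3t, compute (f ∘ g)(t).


Substitute g(t) into f:
f(g(t)) = -2*(-3t) + (-2)
Expand and combine: 6t - 2


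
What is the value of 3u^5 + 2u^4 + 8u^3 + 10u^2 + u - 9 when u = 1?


Using direct substitution:
  3 * (1)^5 = 3
  2 * (1)^4 = 2
  8 * (1)^3 = 8
  10 * (1)^2 = 10
  1 * (1)^1 = 1
  constant: -9
Sum = 3 + 2 + 8 + 10 + 1 - 9 = 15


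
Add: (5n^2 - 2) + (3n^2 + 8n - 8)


Align terms by degree and add:
  5n^2 - 2
+ 3n^2 + 8n - 8
= 8n^2 + 8n - 10


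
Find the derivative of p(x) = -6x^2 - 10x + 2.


Apply the power rule term by term:
  d/dx(-6x^2) = -12x
  d/dx(-10x) = -10
  d/dx(2) = 0
p'(x) = -12x - 10


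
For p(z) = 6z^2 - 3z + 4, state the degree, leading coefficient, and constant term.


Highest power of z is 2, with coefficient 6. Constant term is 4.
Degree = 2, leading coefficient = 6, constant term = 4


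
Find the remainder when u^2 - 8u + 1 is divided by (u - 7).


By the Remainder Theorem, the remainder equals p(7):
  1*(7)^2 = 49
  -8*(7)^1 = -56
  constant: 1
Sum: 49 - 56 + 1 = -6


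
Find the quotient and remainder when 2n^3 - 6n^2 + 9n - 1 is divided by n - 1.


(2n^3 - 6n^2 + 9n - 1) / (n - 1)
Step 1: 2n^2 * (n - 1) = 2n^3 - 2n^2; subtract.
Step 2: -4n * (n - 1) = -4n^2 + 4n; subtract.
Step 3: 5 * (n - 1) = 5n - 5; subtract.
Quotient: 2n^2 - 4n + 5, Remainder: 4


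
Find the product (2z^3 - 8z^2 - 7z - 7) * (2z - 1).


Distribute each term of the first polynomial:
  (2z^3)(2z - 1) = 4z^4 - 2z^3
  (-8z^2)(2z - 1) = -16z^3 + 8z^2
  (-7z)(2z - 1) = -14z^2 + 7z
  (-7)(2z - 1) = -14z + 7
Sum: 4z^4 - 18z^3 - 6z^2 - 7z + 7


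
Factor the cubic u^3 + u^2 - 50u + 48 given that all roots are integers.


Try integer roots (divisors of 48). u=-8: p(-8)=0.
Divide out (u + 8): quotient is u^2 - 7u + 6.
Factor the quadratic: (u - 1)(u - 6)
Result: (u + 8)(u - 1)(u - 6)


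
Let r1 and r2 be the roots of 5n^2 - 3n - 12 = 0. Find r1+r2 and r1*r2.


For an^2+bn+c=0: sum = -b/a, product = c/a.
a=5, b=-3, c=-12
Sum = -(-3)/5 = 3/5
Product = (-12)/5 = -12/5


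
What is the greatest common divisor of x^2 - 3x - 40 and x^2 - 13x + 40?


Factor each:
  x^2 - 3x - 40 = (x - 8)(x + 5)
  x^2 - 13x + 40 = (x - 8)(x - 5)
Common monic factor: x - 8


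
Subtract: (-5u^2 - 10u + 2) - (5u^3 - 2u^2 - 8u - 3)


Distribute the minus sign:
  (-5u^2 - 10u + 2)
- (5u^3 - 2u^2 - 8u - 3)
Negate second polynomial: -5u^3 + 2u^2 + 8u + 3
Add: -5u^3 - 3u^2 - 2u + 5


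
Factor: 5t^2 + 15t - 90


Roots satisfy r1 + r2 = -b/a = -3 and r1*r2 = c/a = -18.
So r1 = -6, r2 = 3.
5t^2 + 15t - 90 = 5(t - r1)(t - r2) = 5(t + 6)(t - 3)


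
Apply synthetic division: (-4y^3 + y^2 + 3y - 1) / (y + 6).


Synthetic division with c = -6. Coefficients: -4, 1, 3, -1
Bring down -4.
  -4 * -6 = 24; 24 + 1 = 25
  25 * -6 = -150; -150 + 3 = -147
  -147 * -6 = 882; 882 - 1 = 881
Quotient: -4y^2 + 25y - 147, Remainder: 881


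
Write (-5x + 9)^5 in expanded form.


Expand (-5x + 9)^5 by repeated multiplication:
  (-5x + 9)^2 = 25x^2 - 90x + 81
  (-5x + 9)^3 = -125x^3 + 675x^2 - 1215x + 729
  (-5x + 9)^4 = 625x^4 - 4500x^3 + 12150x^2 - 14580x + 6561
= -3125x^5 + 28125x^4 - 101250x^3 + 182250x^2 - 164025x + 59049


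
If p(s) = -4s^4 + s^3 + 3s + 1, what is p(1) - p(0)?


p(1) = 1
p(0) = 1
p(1) - p(0) = 1 - 1 = 0


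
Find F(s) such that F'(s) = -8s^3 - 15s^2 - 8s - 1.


Reverse power rule on each term:
  ∫ -8s^3 ds = -2s^4
  ∫ -15s^2 ds = -5s^3
  ∫ -8s ds = -4s^2
  ∫ -1 ds = -s
F(s) = -2s^4 - 5s^3 - 4s^2 - s + C


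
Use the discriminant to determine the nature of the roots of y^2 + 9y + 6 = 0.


D = b^2 - 4ac = (9)^2 - 4(1)(6) = 81 - 24 = 57
Since D > 0: two distinct irrational roots


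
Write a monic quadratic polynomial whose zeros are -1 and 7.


p(y) = (y + 1)(y - 7)
Expand: y^2 - 6y - 7


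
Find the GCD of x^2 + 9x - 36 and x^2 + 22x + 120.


Factor each:
  x^2 + 9x - 36 = (x + 12)(x - 3)
  x^2 + 22x + 120 = (x + 12)(x + 10)
Common monic factor: x + 12


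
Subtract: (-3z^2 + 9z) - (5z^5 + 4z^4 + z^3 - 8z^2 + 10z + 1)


Distribute the minus sign:
  (-3z^2 + 9z)
- (5z^5 + 4z^4 + z^3 - 8z^2 + 10z + 1)
Negate second polynomial: -5z^5 - 4z^4 - z^3 + 8z^2 - 10z - 1
Add: -5z^5 - 4z^4 - z^3 + 5z^2 - z - 1


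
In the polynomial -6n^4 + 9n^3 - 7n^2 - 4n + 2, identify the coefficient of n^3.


Read off the coefficient of n^3: 9


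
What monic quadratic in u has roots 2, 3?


p(u) = (u - 2)(u - 3)
Expand: u^2 - 5u + 6


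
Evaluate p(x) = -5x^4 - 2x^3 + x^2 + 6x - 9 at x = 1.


Using direct substitution:
  -5 * (1)^4 = -5
  -2 * (1)^3 = -2
  1 * (1)^2 = 1
  6 * (1)^1 = 6
  constant: -9
Sum = -5 - 2 + 1 + 6 - 9 = -9


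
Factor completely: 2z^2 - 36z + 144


Roots satisfy r1 + r2 = -b/a = 18 and r1*r2 = c/a = 72.
So r1 = 6, r2 = 12.
2z^2 - 36z + 144 = 2(z - r1)(z - r2) = 2(z - 6)(z - 12)


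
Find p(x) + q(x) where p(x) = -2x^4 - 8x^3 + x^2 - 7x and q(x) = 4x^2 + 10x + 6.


Align terms by degree and add:
  -2x^4 - 8x^3 + x^2 - 7x
+ 4x^2 + 10x + 6
= -2x^4 - 8x^3 + 5x^2 + 3x + 6


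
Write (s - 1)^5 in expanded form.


Expand (s - 1)^5 by repeated multiplication:
  (s - 1)^2 = s^2 - 2s + 1
  (s - 1)^3 = s^3 - 3s^2 + 3s - 1
  (s - 1)^4 = s^4 - 4s^3 + 6s^2 - 4s + 1
= s^5 - 5s^4 + 10s^3 - 10s^2 + 5s - 1


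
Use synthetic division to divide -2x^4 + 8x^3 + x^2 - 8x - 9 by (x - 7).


Synthetic division with c = 7. Coefficients: -2, 8, 1, -8, -9
Bring down -2.
  -2 * 7 = -14; -14 + 8 = -6
  -6 * 7 = -42; -42 + 1 = -41
  -41 * 7 = -287; -287 - 8 = -295
  -295 * 7 = -2065; -2065 - 9 = -2074
Quotient: -2x^3 - 6x^2 - 41x - 295, Remainder: -2074


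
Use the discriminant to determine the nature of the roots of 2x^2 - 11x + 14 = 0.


D = b^2 - 4ac = (-11)^2 - 4(2)(14) = 121 - 112 = 9
Since D > 0: two distinct rational roots


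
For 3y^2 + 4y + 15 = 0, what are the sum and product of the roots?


For ay^2+by+c=0: sum = -b/a, product = c/a.
a=3, b=4, c=15
Sum = -(4)/3 = -4/3
Product = (15)/3 = 5


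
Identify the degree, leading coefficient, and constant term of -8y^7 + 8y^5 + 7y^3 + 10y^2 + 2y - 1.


Highest power of y is 7, with coefficient -8. Constant term is -1.
Degree = 7, leading coefficient = -8, constant term = -1


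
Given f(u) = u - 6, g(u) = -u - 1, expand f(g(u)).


Substitute g(u) into f:
f(g(u)) = 1*(-u - 1) + (-6)
Expand and combine: -u - 7


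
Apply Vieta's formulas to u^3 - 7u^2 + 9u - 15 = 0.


Monic cubic u^3+bu^2+cu+d=0: sum=-b, pairwise sum=c, product=-d.
b=-7, c=9, d=-15
r1+r2+r3 = 7
r1r2+r1r3+r2r3 = 9
r1r2r3 = 15


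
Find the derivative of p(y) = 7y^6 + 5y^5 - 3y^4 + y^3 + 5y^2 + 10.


Apply the power rule term by term:
  d/dy(7y^6) = 42y^5
  d/dy(5y^5) = 25y^4
  d/dy(-3y^4) = -12y^3
  d/dy(y^3) = 3y^2
  d/dy(5y^2) = 10y
  d/dy(10) = 0
p'(y) = 42y^5 + 25y^4 - 12y^3 + 3y^2 + 10y


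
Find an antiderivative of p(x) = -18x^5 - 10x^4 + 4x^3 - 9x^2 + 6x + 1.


Reverse power rule on each term:
  ∫ -18x^5 dx = -3x^6
  ∫ -10x^4 dx = -2x^5
  ∫ 4x^3 dx = x^4
  ∫ -9x^2 dx = -3x^3
  ∫ 6x dx = 3x^2
  ∫ 1 dx = x
F(x) = -3x^6 - 2x^5 + x^4 - 3x^3 + 3x^2 + x + C
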